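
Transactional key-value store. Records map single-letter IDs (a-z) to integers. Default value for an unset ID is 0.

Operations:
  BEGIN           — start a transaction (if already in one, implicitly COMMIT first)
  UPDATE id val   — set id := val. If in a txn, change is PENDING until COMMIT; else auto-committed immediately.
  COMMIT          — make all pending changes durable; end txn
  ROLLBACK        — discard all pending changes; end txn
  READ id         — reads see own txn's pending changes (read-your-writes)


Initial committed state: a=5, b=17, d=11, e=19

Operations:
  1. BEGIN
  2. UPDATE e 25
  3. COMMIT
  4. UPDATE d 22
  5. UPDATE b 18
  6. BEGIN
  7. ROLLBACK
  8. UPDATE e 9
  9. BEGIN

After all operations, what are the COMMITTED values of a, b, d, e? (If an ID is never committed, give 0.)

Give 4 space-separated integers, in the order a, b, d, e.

Answer: 5 18 22 9

Derivation:
Initial committed: {a=5, b=17, d=11, e=19}
Op 1: BEGIN: in_txn=True, pending={}
Op 2: UPDATE e=25 (pending; pending now {e=25})
Op 3: COMMIT: merged ['e'] into committed; committed now {a=5, b=17, d=11, e=25}
Op 4: UPDATE d=22 (auto-commit; committed d=22)
Op 5: UPDATE b=18 (auto-commit; committed b=18)
Op 6: BEGIN: in_txn=True, pending={}
Op 7: ROLLBACK: discarded pending []; in_txn=False
Op 8: UPDATE e=9 (auto-commit; committed e=9)
Op 9: BEGIN: in_txn=True, pending={}
Final committed: {a=5, b=18, d=22, e=9}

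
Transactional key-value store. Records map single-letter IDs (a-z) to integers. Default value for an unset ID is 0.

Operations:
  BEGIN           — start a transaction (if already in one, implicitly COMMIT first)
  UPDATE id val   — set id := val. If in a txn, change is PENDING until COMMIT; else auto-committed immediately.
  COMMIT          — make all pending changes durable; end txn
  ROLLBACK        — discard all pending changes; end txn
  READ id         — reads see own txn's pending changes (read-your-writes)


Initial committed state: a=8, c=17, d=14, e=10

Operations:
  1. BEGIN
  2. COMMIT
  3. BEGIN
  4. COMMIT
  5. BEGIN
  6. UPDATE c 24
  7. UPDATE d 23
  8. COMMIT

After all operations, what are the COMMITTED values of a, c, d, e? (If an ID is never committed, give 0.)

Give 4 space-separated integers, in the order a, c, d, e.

Answer: 8 24 23 10

Derivation:
Initial committed: {a=8, c=17, d=14, e=10}
Op 1: BEGIN: in_txn=True, pending={}
Op 2: COMMIT: merged [] into committed; committed now {a=8, c=17, d=14, e=10}
Op 3: BEGIN: in_txn=True, pending={}
Op 4: COMMIT: merged [] into committed; committed now {a=8, c=17, d=14, e=10}
Op 5: BEGIN: in_txn=True, pending={}
Op 6: UPDATE c=24 (pending; pending now {c=24})
Op 7: UPDATE d=23 (pending; pending now {c=24, d=23})
Op 8: COMMIT: merged ['c', 'd'] into committed; committed now {a=8, c=24, d=23, e=10}
Final committed: {a=8, c=24, d=23, e=10}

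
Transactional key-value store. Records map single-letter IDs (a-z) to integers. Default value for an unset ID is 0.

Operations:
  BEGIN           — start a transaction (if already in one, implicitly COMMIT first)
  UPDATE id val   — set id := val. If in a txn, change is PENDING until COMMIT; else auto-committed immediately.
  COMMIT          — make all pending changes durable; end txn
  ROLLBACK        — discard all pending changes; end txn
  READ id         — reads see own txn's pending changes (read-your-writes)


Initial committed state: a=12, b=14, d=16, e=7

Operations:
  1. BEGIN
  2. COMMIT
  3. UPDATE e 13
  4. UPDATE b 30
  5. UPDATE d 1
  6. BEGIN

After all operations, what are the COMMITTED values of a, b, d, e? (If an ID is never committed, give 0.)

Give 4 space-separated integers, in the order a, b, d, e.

Initial committed: {a=12, b=14, d=16, e=7}
Op 1: BEGIN: in_txn=True, pending={}
Op 2: COMMIT: merged [] into committed; committed now {a=12, b=14, d=16, e=7}
Op 3: UPDATE e=13 (auto-commit; committed e=13)
Op 4: UPDATE b=30 (auto-commit; committed b=30)
Op 5: UPDATE d=1 (auto-commit; committed d=1)
Op 6: BEGIN: in_txn=True, pending={}
Final committed: {a=12, b=30, d=1, e=13}

Answer: 12 30 1 13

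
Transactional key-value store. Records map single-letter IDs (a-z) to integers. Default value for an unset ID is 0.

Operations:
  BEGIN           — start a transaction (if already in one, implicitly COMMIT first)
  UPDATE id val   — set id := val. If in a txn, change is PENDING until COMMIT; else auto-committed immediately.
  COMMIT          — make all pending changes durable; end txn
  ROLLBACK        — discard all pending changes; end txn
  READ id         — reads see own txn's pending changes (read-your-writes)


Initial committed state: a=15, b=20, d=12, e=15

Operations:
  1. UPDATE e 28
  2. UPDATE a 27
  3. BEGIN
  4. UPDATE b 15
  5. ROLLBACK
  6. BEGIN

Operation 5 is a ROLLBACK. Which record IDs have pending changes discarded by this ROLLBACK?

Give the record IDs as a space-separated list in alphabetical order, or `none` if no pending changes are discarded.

Initial committed: {a=15, b=20, d=12, e=15}
Op 1: UPDATE e=28 (auto-commit; committed e=28)
Op 2: UPDATE a=27 (auto-commit; committed a=27)
Op 3: BEGIN: in_txn=True, pending={}
Op 4: UPDATE b=15 (pending; pending now {b=15})
Op 5: ROLLBACK: discarded pending ['b']; in_txn=False
Op 6: BEGIN: in_txn=True, pending={}
ROLLBACK at op 5 discards: ['b']

Answer: b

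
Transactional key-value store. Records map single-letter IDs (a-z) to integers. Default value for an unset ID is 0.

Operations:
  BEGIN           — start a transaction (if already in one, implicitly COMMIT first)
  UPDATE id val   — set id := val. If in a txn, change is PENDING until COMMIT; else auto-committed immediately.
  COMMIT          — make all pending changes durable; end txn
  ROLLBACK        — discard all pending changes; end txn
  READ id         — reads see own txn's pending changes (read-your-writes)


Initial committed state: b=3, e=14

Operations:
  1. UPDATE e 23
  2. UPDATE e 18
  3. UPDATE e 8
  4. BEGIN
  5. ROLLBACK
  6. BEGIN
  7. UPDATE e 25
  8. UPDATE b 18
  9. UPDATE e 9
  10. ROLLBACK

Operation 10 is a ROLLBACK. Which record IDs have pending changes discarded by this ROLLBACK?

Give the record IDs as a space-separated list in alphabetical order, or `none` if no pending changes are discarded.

Answer: b e

Derivation:
Initial committed: {b=3, e=14}
Op 1: UPDATE e=23 (auto-commit; committed e=23)
Op 2: UPDATE e=18 (auto-commit; committed e=18)
Op 3: UPDATE e=8 (auto-commit; committed e=8)
Op 4: BEGIN: in_txn=True, pending={}
Op 5: ROLLBACK: discarded pending []; in_txn=False
Op 6: BEGIN: in_txn=True, pending={}
Op 7: UPDATE e=25 (pending; pending now {e=25})
Op 8: UPDATE b=18 (pending; pending now {b=18, e=25})
Op 9: UPDATE e=9 (pending; pending now {b=18, e=9})
Op 10: ROLLBACK: discarded pending ['b', 'e']; in_txn=False
ROLLBACK at op 10 discards: ['b', 'e']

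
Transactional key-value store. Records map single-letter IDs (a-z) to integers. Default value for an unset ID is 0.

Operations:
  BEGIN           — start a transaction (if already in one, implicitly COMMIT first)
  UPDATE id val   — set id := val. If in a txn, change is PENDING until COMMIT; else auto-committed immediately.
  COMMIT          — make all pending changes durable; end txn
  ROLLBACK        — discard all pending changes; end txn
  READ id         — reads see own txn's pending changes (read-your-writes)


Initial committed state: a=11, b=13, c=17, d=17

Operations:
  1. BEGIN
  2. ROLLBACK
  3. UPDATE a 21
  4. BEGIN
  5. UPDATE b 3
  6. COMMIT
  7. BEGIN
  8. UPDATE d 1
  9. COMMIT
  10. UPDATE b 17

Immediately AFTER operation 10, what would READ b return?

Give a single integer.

Initial committed: {a=11, b=13, c=17, d=17}
Op 1: BEGIN: in_txn=True, pending={}
Op 2: ROLLBACK: discarded pending []; in_txn=False
Op 3: UPDATE a=21 (auto-commit; committed a=21)
Op 4: BEGIN: in_txn=True, pending={}
Op 5: UPDATE b=3 (pending; pending now {b=3})
Op 6: COMMIT: merged ['b'] into committed; committed now {a=21, b=3, c=17, d=17}
Op 7: BEGIN: in_txn=True, pending={}
Op 8: UPDATE d=1 (pending; pending now {d=1})
Op 9: COMMIT: merged ['d'] into committed; committed now {a=21, b=3, c=17, d=1}
Op 10: UPDATE b=17 (auto-commit; committed b=17)
After op 10: visible(b) = 17 (pending={}, committed={a=21, b=17, c=17, d=1})

Answer: 17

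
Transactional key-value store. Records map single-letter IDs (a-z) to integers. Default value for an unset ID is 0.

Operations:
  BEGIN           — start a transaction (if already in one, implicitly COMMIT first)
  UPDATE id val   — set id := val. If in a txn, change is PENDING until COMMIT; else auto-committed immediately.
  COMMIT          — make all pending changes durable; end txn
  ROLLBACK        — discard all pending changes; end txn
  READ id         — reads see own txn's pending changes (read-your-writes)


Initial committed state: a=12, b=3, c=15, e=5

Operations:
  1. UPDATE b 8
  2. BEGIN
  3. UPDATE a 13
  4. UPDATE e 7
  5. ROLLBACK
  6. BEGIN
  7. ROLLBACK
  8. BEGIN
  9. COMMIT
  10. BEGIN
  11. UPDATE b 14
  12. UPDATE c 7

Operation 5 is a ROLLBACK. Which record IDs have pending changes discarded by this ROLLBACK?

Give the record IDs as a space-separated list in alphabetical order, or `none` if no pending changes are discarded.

Initial committed: {a=12, b=3, c=15, e=5}
Op 1: UPDATE b=8 (auto-commit; committed b=8)
Op 2: BEGIN: in_txn=True, pending={}
Op 3: UPDATE a=13 (pending; pending now {a=13})
Op 4: UPDATE e=7 (pending; pending now {a=13, e=7})
Op 5: ROLLBACK: discarded pending ['a', 'e']; in_txn=False
Op 6: BEGIN: in_txn=True, pending={}
Op 7: ROLLBACK: discarded pending []; in_txn=False
Op 8: BEGIN: in_txn=True, pending={}
Op 9: COMMIT: merged [] into committed; committed now {a=12, b=8, c=15, e=5}
Op 10: BEGIN: in_txn=True, pending={}
Op 11: UPDATE b=14 (pending; pending now {b=14})
Op 12: UPDATE c=7 (pending; pending now {b=14, c=7})
ROLLBACK at op 5 discards: ['a', 'e']

Answer: a e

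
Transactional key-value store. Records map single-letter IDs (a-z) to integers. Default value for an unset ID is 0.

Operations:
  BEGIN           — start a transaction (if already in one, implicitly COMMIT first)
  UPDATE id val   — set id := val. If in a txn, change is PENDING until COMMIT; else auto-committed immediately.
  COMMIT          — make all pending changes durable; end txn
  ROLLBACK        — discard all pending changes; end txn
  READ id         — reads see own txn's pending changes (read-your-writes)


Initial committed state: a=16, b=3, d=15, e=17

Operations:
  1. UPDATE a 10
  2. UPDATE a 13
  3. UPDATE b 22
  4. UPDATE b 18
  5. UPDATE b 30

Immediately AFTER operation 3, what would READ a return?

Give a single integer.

Initial committed: {a=16, b=3, d=15, e=17}
Op 1: UPDATE a=10 (auto-commit; committed a=10)
Op 2: UPDATE a=13 (auto-commit; committed a=13)
Op 3: UPDATE b=22 (auto-commit; committed b=22)
After op 3: visible(a) = 13 (pending={}, committed={a=13, b=22, d=15, e=17})

Answer: 13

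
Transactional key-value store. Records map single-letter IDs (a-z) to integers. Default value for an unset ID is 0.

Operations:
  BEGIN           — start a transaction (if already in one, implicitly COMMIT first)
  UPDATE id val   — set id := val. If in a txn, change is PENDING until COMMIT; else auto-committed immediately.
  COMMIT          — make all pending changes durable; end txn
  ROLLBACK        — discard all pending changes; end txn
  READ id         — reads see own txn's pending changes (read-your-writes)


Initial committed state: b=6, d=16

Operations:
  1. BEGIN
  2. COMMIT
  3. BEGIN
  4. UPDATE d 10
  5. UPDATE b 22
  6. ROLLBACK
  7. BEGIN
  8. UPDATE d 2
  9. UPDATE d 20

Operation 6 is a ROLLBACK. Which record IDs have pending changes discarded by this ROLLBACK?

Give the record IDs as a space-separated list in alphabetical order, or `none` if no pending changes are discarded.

Answer: b d

Derivation:
Initial committed: {b=6, d=16}
Op 1: BEGIN: in_txn=True, pending={}
Op 2: COMMIT: merged [] into committed; committed now {b=6, d=16}
Op 3: BEGIN: in_txn=True, pending={}
Op 4: UPDATE d=10 (pending; pending now {d=10})
Op 5: UPDATE b=22 (pending; pending now {b=22, d=10})
Op 6: ROLLBACK: discarded pending ['b', 'd']; in_txn=False
Op 7: BEGIN: in_txn=True, pending={}
Op 8: UPDATE d=2 (pending; pending now {d=2})
Op 9: UPDATE d=20 (pending; pending now {d=20})
ROLLBACK at op 6 discards: ['b', 'd']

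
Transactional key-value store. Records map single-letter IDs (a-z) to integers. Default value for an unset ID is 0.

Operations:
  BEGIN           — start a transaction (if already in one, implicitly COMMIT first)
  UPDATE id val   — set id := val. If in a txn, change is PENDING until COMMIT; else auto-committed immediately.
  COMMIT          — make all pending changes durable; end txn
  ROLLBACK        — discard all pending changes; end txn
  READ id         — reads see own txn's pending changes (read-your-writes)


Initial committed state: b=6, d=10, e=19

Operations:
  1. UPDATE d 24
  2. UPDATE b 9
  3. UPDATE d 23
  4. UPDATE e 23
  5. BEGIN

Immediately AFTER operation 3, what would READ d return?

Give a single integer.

Initial committed: {b=6, d=10, e=19}
Op 1: UPDATE d=24 (auto-commit; committed d=24)
Op 2: UPDATE b=9 (auto-commit; committed b=9)
Op 3: UPDATE d=23 (auto-commit; committed d=23)
After op 3: visible(d) = 23 (pending={}, committed={b=9, d=23, e=19})

Answer: 23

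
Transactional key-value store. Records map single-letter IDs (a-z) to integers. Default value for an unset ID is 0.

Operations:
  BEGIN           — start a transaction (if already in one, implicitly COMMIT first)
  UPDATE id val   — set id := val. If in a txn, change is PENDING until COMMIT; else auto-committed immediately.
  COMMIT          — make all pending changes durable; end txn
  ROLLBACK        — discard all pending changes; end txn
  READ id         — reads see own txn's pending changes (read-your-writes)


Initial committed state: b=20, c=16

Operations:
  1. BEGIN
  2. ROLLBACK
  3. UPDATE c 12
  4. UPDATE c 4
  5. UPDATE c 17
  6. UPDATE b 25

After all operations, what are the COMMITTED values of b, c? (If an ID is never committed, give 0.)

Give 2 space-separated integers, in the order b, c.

Initial committed: {b=20, c=16}
Op 1: BEGIN: in_txn=True, pending={}
Op 2: ROLLBACK: discarded pending []; in_txn=False
Op 3: UPDATE c=12 (auto-commit; committed c=12)
Op 4: UPDATE c=4 (auto-commit; committed c=4)
Op 5: UPDATE c=17 (auto-commit; committed c=17)
Op 6: UPDATE b=25 (auto-commit; committed b=25)
Final committed: {b=25, c=17}

Answer: 25 17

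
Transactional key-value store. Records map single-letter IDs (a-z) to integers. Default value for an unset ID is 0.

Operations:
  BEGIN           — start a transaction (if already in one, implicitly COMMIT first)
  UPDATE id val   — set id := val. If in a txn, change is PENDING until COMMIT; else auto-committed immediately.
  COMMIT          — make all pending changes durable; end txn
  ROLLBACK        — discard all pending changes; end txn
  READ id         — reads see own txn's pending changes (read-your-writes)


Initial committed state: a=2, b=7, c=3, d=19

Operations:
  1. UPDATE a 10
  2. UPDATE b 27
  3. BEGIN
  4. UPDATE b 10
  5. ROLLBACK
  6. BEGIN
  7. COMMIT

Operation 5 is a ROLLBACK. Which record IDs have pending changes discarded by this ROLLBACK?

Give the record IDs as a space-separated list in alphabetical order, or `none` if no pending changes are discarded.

Initial committed: {a=2, b=7, c=3, d=19}
Op 1: UPDATE a=10 (auto-commit; committed a=10)
Op 2: UPDATE b=27 (auto-commit; committed b=27)
Op 3: BEGIN: in_txn=True, pending={}
Op 4: UPDATE b=10 (pending; pending now {b=10})
Op 5: ROLLBACK: discarded pending ['b']; in_txn=False
Op 6: BEGIN: in_txn=True, pending={}
Op 7: COMMIT: merged [] into committed; committed now {a=10, b=27, c=3, d=19}
ROLLBACK at op 5 discards: ['b']

Answer: b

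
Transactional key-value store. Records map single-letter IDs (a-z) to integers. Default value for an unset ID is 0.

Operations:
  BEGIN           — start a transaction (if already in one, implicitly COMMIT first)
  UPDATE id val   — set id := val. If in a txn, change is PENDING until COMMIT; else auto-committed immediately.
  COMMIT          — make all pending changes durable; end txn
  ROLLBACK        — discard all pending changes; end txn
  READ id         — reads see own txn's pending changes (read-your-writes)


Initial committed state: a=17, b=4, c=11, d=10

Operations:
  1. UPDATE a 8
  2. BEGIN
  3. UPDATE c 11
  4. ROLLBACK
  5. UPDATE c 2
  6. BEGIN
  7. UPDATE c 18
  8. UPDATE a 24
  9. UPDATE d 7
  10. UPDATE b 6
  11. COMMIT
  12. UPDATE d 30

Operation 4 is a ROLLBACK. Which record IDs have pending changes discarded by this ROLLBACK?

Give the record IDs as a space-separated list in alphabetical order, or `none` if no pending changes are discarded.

Answer: c

Derivation:
Initial committed: {a=17, b=4, c=11, d=10}
Op 1: UPDATE a=8 (auto-commit; committed a=8)
Op 2: BEGIN: in_txn=True, pending={}
Op 3: UPDATE c=11 (pending; pending now {c=11})
Op 4: ROLLBACK: discarded pending ['c']; in_txn=False
Op 5: UPDATE c=2 (auto-commit; committed c=2)
Op 6: BEGIN: in_txn=True, pending={}
Op 7: UPDATE c=18 (pending; pending now {c=18})
Op 8: UPDATE a=24 (pending; pending now {a=24, c=18})
Op 9: UPDATE d=7 (pending; pending now {a=24, c=18, d=7})
Op 10: UPDATE b=6 (pending; pending now {a=24, b=6, c=18, d=7})
Op 11: COMMIT: merged ['a', 'b', 'c', 'd'] into committed; committed now {a=24, b=6, c=18, d=7}
Op 12: UPDATE d=30 (auto-commit; committed d=30)
ROLLBACK at op 4 discards: ['c']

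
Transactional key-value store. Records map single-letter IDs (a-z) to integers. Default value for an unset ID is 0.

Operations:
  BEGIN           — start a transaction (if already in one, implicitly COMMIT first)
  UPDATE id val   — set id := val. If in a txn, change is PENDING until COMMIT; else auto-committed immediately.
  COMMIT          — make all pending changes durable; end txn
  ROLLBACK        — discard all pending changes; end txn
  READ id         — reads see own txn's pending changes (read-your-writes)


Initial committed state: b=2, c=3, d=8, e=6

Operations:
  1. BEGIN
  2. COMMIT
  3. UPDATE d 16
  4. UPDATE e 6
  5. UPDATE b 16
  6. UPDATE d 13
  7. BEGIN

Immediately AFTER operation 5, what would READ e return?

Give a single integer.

Answer: 6

Derivation:
Initial committed: {b=2, c=3, d=8, e=6}
Op 1: BEGIN: in_txn=True, pending={}
Op 2: COMMIT: merged [] into committed; committed now {b=2, c=3, d=8, e=6}
Op 3: UPDATE d=16 (auto-commit; committed d=16)
Op 4: UPDATE e=6 (auto-commit; committed e=6)
Op 5: UPDATE b=16 (auto-commit; committed b=16)
After op 5: visible(e) = 6 (pending={}, committed={b=16, c=3, d=16, e=6})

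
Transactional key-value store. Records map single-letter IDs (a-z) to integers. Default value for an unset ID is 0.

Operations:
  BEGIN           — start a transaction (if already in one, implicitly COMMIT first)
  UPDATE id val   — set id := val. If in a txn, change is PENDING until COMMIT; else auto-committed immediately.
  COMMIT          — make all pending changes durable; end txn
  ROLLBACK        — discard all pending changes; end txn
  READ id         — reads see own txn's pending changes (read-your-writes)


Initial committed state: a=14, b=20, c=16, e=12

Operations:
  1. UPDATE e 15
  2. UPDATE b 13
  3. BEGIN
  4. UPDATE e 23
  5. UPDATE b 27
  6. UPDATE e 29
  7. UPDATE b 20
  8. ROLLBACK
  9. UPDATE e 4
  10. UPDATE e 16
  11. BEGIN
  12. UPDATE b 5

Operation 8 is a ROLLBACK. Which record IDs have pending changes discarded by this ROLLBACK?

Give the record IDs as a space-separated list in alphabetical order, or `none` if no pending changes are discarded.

Answer: b e

Derivation:
Initial committed: {a=14, b=20, c=16, e=12}
Op 1: UPDATE e=15 (auto-commit; committed e=15)
Op 2: UPDATE b=13 (auto-commit; committed b=13)
Op 3: BEGIN: in_txn=True, pending={}
Op 4: UPDATE e=23 (pending; pending now {e=23})
Op 5: UPDATE b=27 (pending; pending now {b=27, e=23})
Op 6: UPDATE e=29 (pending; pending now {b=27, e=29})
Op 7: UPDATE b=20 (pending; pending now {b=20, e=29})
Op 8: ROLLBACK: discarded pending ['b', 'e']; in_txn=False
Op 9: UPDATE e=4 (auto-commit; committed e=4)
Op 10: UPDATE e=16 (auto-commit; committed e=16)
Op 11: BEGIN: in_txn=True, pending={}
Op 12: UPDATE b=5 (pending; pending now {b=5})
ROLLBACK at op 8 discards: ['b', 'e']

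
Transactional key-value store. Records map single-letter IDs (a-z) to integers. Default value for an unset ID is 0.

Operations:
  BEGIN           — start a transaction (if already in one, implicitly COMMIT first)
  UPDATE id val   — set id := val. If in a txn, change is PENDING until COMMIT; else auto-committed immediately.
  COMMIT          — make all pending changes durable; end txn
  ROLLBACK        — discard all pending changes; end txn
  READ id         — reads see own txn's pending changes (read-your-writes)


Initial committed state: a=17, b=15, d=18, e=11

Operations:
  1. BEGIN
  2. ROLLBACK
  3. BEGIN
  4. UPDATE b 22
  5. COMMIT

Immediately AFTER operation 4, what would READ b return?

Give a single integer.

Answer: 22

Derivation:
Initial committed: {a=17, b=15, d=18, e=11}
Op 1: BEGIN: in_txn=True, pending={}
Op 2: ROLLBACK: discarded pending []; in_txn=False
Op 3: BEGIN: in_txn=True, pending={}
Op 4: UPDATE b=22 (pending; pending now {b=22})
After op 4: visible(b) = 22 (pending={b=22}, committed={a=17, b=15, d=18, e=11})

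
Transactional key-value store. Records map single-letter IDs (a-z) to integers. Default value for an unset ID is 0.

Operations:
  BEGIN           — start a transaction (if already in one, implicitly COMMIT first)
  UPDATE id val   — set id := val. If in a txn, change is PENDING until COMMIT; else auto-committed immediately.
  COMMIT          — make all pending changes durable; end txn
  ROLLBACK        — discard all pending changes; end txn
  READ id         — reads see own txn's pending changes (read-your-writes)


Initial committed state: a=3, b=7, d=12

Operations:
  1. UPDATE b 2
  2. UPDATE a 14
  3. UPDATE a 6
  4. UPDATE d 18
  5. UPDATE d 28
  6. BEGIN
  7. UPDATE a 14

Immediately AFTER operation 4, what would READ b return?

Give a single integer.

Initial committed: {a=3, b=7, d=12}
Op 1: UPDATE b=2 (auto-commit; committed b=2)
Op 2: UPDATE a=14 (auto-commit; committed a=14)
Op 3: UPDATE a=6 (auto-commit; committed a=6)
Op 4: UPDATE d=18 (auto-commit; committed d=18)
After op 4: visible(b) = 2 (pending={}, committed={a=6, b=2, d=18})

Answer: 2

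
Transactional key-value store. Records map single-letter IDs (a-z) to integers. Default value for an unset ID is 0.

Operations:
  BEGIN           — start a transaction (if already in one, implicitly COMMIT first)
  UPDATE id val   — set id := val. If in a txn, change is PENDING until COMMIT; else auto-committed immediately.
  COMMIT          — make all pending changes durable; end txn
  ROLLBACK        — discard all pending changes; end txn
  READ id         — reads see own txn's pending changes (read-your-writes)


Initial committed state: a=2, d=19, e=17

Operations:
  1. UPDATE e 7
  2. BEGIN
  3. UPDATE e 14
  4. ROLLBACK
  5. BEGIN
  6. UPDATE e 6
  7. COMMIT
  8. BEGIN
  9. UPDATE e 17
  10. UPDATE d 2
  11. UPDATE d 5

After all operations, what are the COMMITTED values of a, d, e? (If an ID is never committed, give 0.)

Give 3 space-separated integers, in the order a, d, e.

Initial committed: {a=2, d=19, e=17}
Op 1: UPDATE e=7 (auto-commit; committed e=7)
Op 2: BEGIN: in_txn=True, pending={}
Op 3: UPDATE e=14 (pending; pending now {e=14})
Op 4: ROLLBACK: discarded pending ['e']; in_txn=False
Op 5: BEGIN: in_txn=True, pending={}
Op 6: UPDATE e=6 (pending; pending now {e=6})
Op 7: COMMIT: merged ['e'] into committed; committed now {a=2, d=19, e=6}
Op 8: BEGIN: in_txn=True, pending={}
Op 9: UPDATE e=17 (pending; pending now {e=17})
Op 10: UPDATE d=2 (pending; pending now {d=2, e=17})
Op 11: UPDATE d=5 (pending; pending now {d=5, e=17})
Final committed: {a=2, d=19, e=6}

Answer: 2 19 6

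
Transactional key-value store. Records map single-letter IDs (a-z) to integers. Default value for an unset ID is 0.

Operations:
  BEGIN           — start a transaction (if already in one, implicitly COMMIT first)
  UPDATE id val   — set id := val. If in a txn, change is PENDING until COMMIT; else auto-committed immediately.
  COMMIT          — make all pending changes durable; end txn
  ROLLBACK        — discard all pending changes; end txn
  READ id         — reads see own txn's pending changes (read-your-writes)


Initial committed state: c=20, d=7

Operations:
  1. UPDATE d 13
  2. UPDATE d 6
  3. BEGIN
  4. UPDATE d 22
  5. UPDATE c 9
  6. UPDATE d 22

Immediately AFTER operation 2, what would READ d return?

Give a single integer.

Answer: 6

Derivation:
Initial committed: {c=20, d=7}
Op 1: UPDATE d=13 (auto-commit; committed d=13)
Op 2: UPDATE d=6 (auto-commit; committed d=6)
After op 2: visible(d) = 6 (pending={}, committed={c=20, d=6})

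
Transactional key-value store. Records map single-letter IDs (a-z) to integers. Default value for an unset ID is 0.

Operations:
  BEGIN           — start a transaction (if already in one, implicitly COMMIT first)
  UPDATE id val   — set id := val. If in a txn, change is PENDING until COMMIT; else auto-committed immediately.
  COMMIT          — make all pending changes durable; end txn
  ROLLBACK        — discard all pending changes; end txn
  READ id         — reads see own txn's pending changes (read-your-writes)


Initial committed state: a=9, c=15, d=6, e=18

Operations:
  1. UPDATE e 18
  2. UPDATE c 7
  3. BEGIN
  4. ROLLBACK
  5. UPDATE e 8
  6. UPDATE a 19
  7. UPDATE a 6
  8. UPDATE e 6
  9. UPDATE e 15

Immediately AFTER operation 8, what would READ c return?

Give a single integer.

Initial committed: {a=9, c=15, d=6, e=18}
Op 1: UPDATE e=18 (auto-commit; committed e=18)
Op 2: UPDATE c=7 (auto-commit; committed c=7)
Op 3: BEGIN: in_txn=True, pending={}
Op 4: ROLLBACK: discarded pending []; in_txn=False
Op 5: UPDATE e=8 (auto-commit; committed e=8)
Op 6: UPDATE a=19 (auto-commit; committed a=19)
Op 7: UPDATE a=6 (auto-commit; committed a=6)
Op 8: UPDATE e=6 (auto-commit; committed e=6)
After op 8: visible(c) = 7 (pending={}, committed={a=6, c=7, d=6, e=6})

Answer: 7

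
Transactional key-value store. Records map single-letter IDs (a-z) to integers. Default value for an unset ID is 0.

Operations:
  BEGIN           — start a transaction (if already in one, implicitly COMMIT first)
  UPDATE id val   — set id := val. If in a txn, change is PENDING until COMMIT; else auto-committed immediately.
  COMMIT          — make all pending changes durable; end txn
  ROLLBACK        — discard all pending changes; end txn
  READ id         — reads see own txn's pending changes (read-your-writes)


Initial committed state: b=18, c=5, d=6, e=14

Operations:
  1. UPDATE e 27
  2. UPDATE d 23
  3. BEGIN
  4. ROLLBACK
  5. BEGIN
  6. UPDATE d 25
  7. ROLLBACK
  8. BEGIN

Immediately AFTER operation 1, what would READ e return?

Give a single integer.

Initial committed: {b=18, c=5, d=6, e=14}
Op 1: UPDATE e=27 (auto-commit; committed e=27)
After op 1: visible(e) = 27 (pending={}, committed={b=18, c=5, d=6, e=27})

Answer: 27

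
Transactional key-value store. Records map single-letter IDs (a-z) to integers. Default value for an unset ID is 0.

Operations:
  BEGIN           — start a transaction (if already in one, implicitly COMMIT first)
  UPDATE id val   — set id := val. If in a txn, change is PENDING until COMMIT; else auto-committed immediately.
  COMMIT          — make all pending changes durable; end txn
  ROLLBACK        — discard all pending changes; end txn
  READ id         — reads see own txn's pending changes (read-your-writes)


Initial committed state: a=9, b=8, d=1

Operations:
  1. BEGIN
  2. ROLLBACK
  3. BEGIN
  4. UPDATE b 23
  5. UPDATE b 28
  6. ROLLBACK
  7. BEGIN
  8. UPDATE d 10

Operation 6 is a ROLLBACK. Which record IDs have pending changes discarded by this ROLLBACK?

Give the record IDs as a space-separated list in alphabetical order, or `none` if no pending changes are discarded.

Initial committed: {a=9, b=8, d=1}
Op 1: BEGIN: in_txn=True, pending={}
Op 2: ROLLBACK: discarded pending []; in_txn=False
Op 3: BEGIN: in_txn=True, pending={}
Op 4: UPDATE b=23 (pending; pending now {b=23})
Op 5: UPDATE b=28 (pending; pending now {b=28})
Op 6: ROLLBACK: discarded pending ['b']; in_txn=False
Op 7: BEGIN: in_txn=True, pending={}
Op 8: UPDATE d=10 (pending; pending now {d=10})
ROLLBACK at op 6 discards: ['b']

Answer: b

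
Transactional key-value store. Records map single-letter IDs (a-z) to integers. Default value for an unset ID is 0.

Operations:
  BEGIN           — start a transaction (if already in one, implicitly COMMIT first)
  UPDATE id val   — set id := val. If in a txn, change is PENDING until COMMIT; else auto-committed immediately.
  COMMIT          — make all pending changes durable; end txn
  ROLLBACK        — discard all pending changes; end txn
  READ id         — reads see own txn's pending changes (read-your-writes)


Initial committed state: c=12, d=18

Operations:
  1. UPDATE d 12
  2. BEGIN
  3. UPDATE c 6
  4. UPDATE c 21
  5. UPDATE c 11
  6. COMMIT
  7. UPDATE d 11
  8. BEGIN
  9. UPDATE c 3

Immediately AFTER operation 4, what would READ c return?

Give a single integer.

Initial committed: {c=12, d=18}
Op 1: UPDATE d=12 (auto-commit; committed d=12)
Op 2: BEGIN: in_txn=True, pending={}
Op 3: UPDATE c=6 (pending; pending now {c=6})
Op 4: UPDATE c=21 (pending; pending now {c=21})
After op 4: visible(c) = 21 (pending={c=21}, committed={c=12, d=12})

Answer: 21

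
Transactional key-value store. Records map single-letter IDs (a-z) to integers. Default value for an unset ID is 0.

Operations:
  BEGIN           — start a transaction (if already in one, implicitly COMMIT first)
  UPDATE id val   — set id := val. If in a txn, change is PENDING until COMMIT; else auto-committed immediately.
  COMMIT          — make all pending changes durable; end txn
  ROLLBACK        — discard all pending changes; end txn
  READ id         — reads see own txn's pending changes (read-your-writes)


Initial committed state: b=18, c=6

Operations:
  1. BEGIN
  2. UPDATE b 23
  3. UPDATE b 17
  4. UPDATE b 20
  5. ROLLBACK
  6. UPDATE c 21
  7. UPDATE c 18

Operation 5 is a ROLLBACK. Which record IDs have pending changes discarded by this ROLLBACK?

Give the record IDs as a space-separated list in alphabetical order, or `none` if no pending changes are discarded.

Answer: b

Derivation:
Initial committed: {b=18, c=6}
Op 1: BEGIN: in_txn=True, pending={}
Op 2: UPDATE b=23 (pending; pending now {b=23})
Op 3: UPDATE b=17 (pending; pending now {b=17})
Op 4: UPDATE b=20 (pending; pending now {b=20})
Op 5: ROLLBACK: discarded pending ['b']; in_txn=False
Op 6: UPDATE c=21 (auto-commit; committed c=21)
Op 7: UPDATE c=18 (auto-commit; committed c=18)
ROLLBACK at op 5 discards: ['b']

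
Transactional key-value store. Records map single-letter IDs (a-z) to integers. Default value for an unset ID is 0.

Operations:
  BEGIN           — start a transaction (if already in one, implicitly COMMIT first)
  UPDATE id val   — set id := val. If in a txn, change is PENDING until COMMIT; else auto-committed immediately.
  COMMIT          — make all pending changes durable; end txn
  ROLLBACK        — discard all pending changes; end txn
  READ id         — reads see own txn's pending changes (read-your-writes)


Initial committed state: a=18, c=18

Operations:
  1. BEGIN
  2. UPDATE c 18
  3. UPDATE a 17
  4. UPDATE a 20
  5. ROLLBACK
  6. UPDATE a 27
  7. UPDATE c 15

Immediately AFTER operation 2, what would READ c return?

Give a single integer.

Answer: 18

Derivation:
Initial committed: {a=18, c=18}
Op 1: BEGIN: in_txn=True, pending={}
Op 2: UPDATE c=18 (pending; pending now {c=18})
After op 2: visible(c) = 18 (pending={c=18}, committed={a=18, c=18})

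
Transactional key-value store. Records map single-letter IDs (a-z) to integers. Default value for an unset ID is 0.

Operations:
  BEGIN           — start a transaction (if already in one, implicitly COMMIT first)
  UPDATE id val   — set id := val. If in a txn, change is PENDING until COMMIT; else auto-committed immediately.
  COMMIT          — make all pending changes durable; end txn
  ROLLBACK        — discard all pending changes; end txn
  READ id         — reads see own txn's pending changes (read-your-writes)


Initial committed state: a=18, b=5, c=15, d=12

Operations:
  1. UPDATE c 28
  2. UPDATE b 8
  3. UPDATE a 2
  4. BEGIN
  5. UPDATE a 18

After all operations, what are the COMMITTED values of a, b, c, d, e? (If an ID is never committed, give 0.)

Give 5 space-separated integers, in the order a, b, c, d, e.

Initial committed: {a=18, b=5, c=15, d=12}
Op 1: UPDATE c=28 (auto-commit; committed c=28)
Op 2: UPDATE b=8 (auto-commit; committed b=8)
Op 3: UPDATE a=2 (auto-commit; committed a=2)
Op 4: BEGIN: in_txn=True, pending={}
Op 5: UPDATE a=18 (pending; pending now {a=18})
Final committed: {a=2, b=8, c=28, d=12}

Answer: 2 8 28 12 0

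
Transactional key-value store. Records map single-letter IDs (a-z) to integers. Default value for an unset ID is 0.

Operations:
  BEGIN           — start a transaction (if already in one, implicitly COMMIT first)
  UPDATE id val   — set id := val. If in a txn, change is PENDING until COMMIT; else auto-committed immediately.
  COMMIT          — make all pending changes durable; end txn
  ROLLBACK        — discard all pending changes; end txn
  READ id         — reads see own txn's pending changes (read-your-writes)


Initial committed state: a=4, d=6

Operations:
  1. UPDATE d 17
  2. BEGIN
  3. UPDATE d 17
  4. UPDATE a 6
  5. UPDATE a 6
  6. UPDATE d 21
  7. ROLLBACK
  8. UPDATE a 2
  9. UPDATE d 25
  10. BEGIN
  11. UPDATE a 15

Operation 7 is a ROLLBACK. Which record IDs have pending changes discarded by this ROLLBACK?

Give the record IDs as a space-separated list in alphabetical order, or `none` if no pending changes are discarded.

Answer: a d

Derivation:
Initial committed: {a=4, d=6}
Op 1: UPDATE d=17 (auto-commit; committed d=17)
Op 2: BEGIN: in_txn=True, pending={}
Op 3: UPDATE d=17 (pending; pending now {d=17})
Op 4: UPDATE a=6 (pending; pending now {a=6, d=17})
Op 5: UPDATE a=6 (pending; pending now {a=6, d=17})
Op 6: UPDATE d=21 (pending; pending now {a=6, d=21})
Op 7: ROLLBACK: discarded pending ['a', 'd']; in_txn=False
Op 8: UPDATE a=2 (auto-commit; committed a=2)
Op 9: UPDATE d=25 (auto-commit; committed d=25)
Op 10: BEGIN: in_txn=True, pending={}
Op 11: UPDATE a=15 (pending; pending now {a=15})
ROLLBACK at op 7 discards: ['a', 'd']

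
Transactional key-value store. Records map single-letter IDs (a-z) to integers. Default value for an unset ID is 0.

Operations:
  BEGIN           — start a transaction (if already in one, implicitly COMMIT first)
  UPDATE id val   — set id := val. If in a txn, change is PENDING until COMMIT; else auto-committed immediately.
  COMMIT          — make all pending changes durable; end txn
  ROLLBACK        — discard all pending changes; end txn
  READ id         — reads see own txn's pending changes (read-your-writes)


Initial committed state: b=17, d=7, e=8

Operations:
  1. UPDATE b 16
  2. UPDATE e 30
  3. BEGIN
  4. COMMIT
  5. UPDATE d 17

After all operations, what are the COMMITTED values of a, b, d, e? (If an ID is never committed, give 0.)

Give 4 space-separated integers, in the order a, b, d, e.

Initial committed: {b=17, d=7, e=8}
Op 1: UPDATE b=16 (auto-commit; committed b=16)
Op 2: UPDATE e=30 (auto-commit; committed e=30)
Op 3: BEGIN: in_txn=True, pending={}
Op 4: COMMIT: merged [] into committed; committed now {b=16, d=7, e=30}
Op 5: UPDATE d=17 (auto-commit; committed d=17)
Final committed: {b=16, d=17, e=30}

Answer: 0 16 17 30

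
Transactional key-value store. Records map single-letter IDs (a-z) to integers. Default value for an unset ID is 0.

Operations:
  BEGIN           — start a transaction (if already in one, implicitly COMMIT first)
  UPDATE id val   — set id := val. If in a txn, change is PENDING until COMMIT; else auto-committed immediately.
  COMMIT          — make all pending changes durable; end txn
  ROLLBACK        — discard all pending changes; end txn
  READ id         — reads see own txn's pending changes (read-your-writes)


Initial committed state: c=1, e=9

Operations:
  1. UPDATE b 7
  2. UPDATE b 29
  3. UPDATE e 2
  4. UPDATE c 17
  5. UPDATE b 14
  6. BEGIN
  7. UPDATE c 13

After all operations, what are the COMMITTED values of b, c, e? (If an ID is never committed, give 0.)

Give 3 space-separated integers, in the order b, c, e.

Answer: 14 17 2

Derivation:
Initial committed: {c=1, e=9}
Op 1: UPDATE b=7 (auto-commit; committed b=7)
Op 2: UPDATE b=29 (auto-commit; committed b=29)
Op 3: UPDATE e=2 (auto-commit; committed e=2)
Op 4: UPDATE c=17 (auto-commit; committed c=17)
Op 5: UPDATE b=14 (auto-commit; committed b=14)
Op 6: BEGIN: in_txn=True, pending={}
Op 7: UPDATE c=13 (pending; pending now {c=13})
Final committed: {b=14, c=17, e=2}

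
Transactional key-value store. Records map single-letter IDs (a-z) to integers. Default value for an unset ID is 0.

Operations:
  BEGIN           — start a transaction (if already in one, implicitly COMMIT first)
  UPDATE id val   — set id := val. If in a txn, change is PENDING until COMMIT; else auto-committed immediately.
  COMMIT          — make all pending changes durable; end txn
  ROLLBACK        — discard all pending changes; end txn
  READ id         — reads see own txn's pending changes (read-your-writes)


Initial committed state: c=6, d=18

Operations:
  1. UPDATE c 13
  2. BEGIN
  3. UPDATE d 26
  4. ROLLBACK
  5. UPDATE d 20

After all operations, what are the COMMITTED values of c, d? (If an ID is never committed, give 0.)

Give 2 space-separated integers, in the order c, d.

Answer: 13 20

Derivation:
Initial committed: {c=6, d=18}
Op 1: UPDATE c=13 (auto-commit; committed c=13)
Op 2: BEGIN: in_txn=True, pending={}
Op 3: UPDATE d=26 (pending; pending now {d=26})
Op 4: ROLLBACK: discarded pending ['d']; in_txn=False
Op 5: UPDATE d=20 (auto-commit; committed d=20)
Final committed: {c=13, d=20}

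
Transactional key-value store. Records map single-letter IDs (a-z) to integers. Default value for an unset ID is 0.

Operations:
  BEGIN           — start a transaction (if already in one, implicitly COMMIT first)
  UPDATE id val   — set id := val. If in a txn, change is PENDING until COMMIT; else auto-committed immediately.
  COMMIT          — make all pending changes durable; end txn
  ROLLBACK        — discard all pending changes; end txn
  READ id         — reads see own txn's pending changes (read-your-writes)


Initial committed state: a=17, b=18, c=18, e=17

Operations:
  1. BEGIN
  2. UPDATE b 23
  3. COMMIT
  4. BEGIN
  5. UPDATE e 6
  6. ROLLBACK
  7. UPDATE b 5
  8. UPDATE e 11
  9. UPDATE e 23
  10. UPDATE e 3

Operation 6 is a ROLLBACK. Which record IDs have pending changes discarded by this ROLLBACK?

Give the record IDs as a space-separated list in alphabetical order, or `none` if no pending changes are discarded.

Initial committed: {a=17, b=18, c=18, e=17}
Op 1: BEGIN: in_txn=True, pending={}
Op 2: UPDATE b=23 (pending; pending now {b=23})
Op 3: COMMIT: merged ['b'] into committed; committed now {a=17, b=23, c=18, e=17}
Op 4: BEGIN: in_txn=True, pending={}
Op 5: UPDATE e=6 (pending; pending now {e=6})
Op 6: ROLLBACK: discarded pending ['e']; in_txn=False
Op 7: UPDATE b=5 (auto-commit; committed b=5)
Op 8: UPDATE e=11 (auto-commit; committed e=11)
Op 9: UPDATE e=23 (auto-commit; committed e=23)
Op 10: UPDATE e=3 (auto-commit; committed e=3)
ROLLBACK at op 6 discards: ['e']

Answer: e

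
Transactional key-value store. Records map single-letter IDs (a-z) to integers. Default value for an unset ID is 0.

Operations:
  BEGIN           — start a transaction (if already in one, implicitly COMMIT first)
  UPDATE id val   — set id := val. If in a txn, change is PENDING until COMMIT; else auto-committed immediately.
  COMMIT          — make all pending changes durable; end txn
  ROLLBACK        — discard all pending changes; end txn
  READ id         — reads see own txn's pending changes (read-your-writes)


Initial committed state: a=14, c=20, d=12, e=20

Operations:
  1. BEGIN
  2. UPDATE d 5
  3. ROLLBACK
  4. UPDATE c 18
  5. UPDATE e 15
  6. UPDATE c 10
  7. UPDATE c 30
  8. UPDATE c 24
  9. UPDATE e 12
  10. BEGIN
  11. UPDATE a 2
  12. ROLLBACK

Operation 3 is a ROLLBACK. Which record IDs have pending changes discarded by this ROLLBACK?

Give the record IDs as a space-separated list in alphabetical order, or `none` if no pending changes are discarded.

Answer: d

Derivation:
Initial committed: {a=14, c=20, d=12, e=20}
Op 1: BEGIN: in_txn=True, pending={}
Op 2: UPDATE d=5 (pending; pending now {d=5})
Op 3: ROLLBACK: discarded pending ['d']; in_txn=False
Op 4: UPDATE c=18 (auto-commit; committed c=18)
Op 5: UPDATE e=15 (auto-commit; committed e=15)
Op 6: UPDATE c=10 (auto-commit; committed c=10)
Op 7: UPDATE c=30 (auto-commit; committed c=30)
Op 8: UPDATE c=24 (auto-commit; committed c=24)
Op 9: UPDATE e=12 (auto-commit; committed e=12)
Op 10: BEGIN: in_txn=True, pending={}
Op 11: UPDATE a=2 (pending; pending now {a=2})
Op 12: ROLLBACK: discarded pending ['a']; in_txn=False
ROLLBACK at op 3 discards: ['d']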